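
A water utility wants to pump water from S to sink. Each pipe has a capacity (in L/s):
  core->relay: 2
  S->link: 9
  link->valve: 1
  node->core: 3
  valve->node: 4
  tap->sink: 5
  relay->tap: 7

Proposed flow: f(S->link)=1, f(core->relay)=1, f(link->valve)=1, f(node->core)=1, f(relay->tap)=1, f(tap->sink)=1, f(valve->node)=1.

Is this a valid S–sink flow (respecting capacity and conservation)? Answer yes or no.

Yes

Every edge has 0 ≤ f(e) ≤ cap(e).
At each intermediate node, inflow equals outflow.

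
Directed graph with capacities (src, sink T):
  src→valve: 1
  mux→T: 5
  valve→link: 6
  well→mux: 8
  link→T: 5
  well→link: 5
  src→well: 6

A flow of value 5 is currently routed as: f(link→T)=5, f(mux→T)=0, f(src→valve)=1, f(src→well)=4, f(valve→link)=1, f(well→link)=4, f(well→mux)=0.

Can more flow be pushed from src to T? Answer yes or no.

Yes

Residual path src→well→mux→T has bottleneck 2 > 0.
Pushing 2 along it raises the flow to 7, so the given flow is not maximum.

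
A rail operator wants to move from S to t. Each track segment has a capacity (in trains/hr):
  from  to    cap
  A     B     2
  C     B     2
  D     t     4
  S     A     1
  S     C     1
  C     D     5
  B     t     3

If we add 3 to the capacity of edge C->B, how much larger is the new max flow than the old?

0

Original max flow = 2.
Edge C->B does not cross the min cut (source side {S}), so extra capacity there cannot help.
New max flow = 2. Increase = 0.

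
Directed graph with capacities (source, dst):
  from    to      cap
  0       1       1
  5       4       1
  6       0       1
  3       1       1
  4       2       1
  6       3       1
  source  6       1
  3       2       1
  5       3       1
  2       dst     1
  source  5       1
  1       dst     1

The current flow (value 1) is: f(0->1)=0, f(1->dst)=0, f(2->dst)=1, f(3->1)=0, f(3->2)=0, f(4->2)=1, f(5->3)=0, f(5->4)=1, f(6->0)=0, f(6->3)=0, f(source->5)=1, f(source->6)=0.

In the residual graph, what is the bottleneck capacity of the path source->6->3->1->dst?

1

Residual capacities along the path: source->6: 1, 6->3: 1, 3->1: 1, 1->dst: 1.
Minimum is 1.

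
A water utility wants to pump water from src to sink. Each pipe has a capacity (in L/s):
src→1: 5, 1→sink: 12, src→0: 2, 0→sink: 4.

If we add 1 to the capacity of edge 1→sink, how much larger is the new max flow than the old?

Original max flow = 7.
Edge 1→sink does not cross the min cut (source side {src}), so extra capacity there cannot help.
New max flow = 7. Increase = 0.

0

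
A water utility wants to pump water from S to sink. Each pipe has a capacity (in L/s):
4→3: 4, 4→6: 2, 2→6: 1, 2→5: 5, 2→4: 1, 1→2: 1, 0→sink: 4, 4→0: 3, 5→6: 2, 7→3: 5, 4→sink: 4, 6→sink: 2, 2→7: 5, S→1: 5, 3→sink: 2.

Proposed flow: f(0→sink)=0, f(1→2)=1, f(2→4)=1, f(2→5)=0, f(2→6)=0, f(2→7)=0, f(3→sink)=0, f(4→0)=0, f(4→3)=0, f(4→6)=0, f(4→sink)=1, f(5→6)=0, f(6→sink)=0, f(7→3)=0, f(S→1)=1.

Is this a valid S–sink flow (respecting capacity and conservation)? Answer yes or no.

Yes

Every edge has 0 ≤ f(e) ≤ cap(e).
At each intermediate node, inflow equals outflow.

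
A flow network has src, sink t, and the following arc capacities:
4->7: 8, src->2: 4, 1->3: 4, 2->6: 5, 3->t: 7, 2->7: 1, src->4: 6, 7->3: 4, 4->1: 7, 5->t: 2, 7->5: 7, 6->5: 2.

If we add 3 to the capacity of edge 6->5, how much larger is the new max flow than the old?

Original max flow = 9.
Even with extra capacity on 6->5, another cut of capacity 9 remains binding.
New max flow = 9. Increase = 0.

0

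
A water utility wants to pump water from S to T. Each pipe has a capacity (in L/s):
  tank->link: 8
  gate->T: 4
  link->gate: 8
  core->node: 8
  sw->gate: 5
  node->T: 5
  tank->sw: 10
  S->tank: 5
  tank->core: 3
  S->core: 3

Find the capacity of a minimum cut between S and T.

Max flow = 8 (via 3 augmenting paths).
In the residual at optimum, the set reachable from S is {S}.
Cut edges: S->tank (cap 5), S->core (cap 3). Sum = 8.

8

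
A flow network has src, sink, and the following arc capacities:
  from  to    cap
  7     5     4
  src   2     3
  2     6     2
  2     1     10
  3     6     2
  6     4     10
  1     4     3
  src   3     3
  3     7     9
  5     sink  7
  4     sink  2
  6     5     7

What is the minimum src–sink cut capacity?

Max flow = 6 (via 3 augmenting paths).
In the residual at optimum, the set reachable from src is {src}.
Cut edges: src→3 (cap 3), src→2 (cap 3). Sum = 6.

6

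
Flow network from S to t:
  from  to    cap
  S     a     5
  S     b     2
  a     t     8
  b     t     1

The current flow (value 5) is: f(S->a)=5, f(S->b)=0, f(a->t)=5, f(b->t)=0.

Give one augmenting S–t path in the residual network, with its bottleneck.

Residual along S->b->t: S->b: 2, b->t: 1.
Bottleneck = min = 1.

S->b->t, bottleneck 1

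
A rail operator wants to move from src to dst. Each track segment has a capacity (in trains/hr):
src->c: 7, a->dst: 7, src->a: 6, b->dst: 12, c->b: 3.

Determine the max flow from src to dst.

9

Augment src->a->dst: bottleneck 6. Total 6.
Augment src->c->b->dst: bottleneck 3. Total 9.
No augmenting path remains in the residual graph.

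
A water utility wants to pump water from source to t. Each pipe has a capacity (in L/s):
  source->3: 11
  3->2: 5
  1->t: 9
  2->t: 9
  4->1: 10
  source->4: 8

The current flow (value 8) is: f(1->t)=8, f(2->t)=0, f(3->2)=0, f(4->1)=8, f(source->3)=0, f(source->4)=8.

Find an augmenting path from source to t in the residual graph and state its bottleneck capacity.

Residual along source->3->2->t: source->3: 11, 3->2: 5, 2->t: 9.
Bottleneck = min = 5.

source->3->2->t, bottleneck 5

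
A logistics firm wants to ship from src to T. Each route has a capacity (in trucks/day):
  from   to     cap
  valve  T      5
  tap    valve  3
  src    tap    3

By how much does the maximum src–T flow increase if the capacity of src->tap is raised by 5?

0

Original max flow = 3.
Even with extra capacity on src->tap, another cut of capacity 3 remains binding.
New max flow = 3. Increase = 0.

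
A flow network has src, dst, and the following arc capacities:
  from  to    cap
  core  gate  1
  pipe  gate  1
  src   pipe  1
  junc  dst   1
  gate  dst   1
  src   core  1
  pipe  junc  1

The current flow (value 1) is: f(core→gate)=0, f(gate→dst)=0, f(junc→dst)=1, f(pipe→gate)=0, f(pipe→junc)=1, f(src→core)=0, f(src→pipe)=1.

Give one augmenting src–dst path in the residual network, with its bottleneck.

Residual along src→core→gate→dst: src→core: 1, core→gate: 1, gate→dst: 1.
Bottleneck = min = 1.

src→core→gate→dst, bottleneck 1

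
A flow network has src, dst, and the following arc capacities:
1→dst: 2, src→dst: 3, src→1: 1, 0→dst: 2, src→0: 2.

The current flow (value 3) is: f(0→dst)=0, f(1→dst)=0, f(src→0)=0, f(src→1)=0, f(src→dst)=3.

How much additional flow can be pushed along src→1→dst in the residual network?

1

Residual capacities along the path: src→1: 1, 1→dst: 2.
Minimum is 1.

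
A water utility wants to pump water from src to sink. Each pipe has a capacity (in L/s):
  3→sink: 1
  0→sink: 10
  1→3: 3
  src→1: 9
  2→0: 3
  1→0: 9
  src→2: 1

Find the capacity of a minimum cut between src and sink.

10

Max flow = 10 (via 3 augmenting paths).
In the residual at optimum, the set reachable from src is {src}.
Cut edges: src→1 (cap 9), src→2 (cap 1). Sum = 10.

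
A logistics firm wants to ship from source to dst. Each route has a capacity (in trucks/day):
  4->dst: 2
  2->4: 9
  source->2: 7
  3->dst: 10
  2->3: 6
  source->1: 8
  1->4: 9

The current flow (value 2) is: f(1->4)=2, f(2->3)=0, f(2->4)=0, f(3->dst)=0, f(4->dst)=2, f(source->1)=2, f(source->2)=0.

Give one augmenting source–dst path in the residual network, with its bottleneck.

source->2->3->dst, bottleneck 6

Residual along source->2->3->dst: source->2: 7, 2->3: 6, 3->dst: 10.
Bottleneck = min = 6.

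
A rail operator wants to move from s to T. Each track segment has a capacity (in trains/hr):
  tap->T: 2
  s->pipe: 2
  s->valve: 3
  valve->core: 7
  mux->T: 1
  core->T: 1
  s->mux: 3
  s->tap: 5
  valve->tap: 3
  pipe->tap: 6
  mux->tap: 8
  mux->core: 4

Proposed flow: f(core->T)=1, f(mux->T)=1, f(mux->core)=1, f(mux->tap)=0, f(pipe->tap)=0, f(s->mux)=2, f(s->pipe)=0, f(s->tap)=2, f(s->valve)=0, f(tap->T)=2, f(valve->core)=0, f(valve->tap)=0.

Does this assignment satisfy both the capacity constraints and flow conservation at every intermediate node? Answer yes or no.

Yes

Every edge has 0 ≤ f(e) ≤ cap(e).
At each intermediate node, inflow equals outflow.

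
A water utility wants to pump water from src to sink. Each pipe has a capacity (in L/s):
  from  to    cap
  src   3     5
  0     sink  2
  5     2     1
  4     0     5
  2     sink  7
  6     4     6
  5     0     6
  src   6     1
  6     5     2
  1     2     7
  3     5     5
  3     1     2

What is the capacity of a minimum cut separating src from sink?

5

Max flow = 5 (via 4 augmenting paths).
In the residual at optimum, the set reachable from src is {0, 3, 4, 5, 6, src}.
Cut edges: 3→1 (cap 2), 5→2 (cap 1), 0→sink (cap 2). Sum = 5.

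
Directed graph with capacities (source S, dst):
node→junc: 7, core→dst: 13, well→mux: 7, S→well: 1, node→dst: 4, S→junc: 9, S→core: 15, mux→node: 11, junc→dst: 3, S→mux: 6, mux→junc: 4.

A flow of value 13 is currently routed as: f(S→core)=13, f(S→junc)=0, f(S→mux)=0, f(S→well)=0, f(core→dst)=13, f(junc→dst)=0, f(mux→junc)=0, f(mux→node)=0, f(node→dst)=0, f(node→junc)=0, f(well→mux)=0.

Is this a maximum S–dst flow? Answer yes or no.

No

Residual path S→junc→dst has bottleneck 3 > 0.
Pushing 3 along it raises the flow to 16, so the given flow is not maximum.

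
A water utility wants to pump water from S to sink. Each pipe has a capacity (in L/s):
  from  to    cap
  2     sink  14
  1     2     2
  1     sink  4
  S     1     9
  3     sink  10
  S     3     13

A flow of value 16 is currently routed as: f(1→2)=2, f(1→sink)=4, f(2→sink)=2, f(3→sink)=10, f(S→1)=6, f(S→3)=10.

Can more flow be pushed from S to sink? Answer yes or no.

Residual reachable from S: {1, 3, S}; sink is not reachable.
Saturated cut: 1→2, 1→sink, 3→sink with total capacity 16 = current flow value. Flow is maximum.

No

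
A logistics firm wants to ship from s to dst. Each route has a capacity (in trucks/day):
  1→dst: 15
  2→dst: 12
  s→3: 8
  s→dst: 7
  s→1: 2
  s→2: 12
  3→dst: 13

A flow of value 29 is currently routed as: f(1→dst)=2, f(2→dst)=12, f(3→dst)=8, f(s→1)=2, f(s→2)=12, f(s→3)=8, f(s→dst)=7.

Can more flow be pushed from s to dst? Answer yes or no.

Residual reachable from s: {s}; dst is not reachable.
Saturated cut: s→3, s→2, s→1, s→dst with total capacity 29 = current flow value. Flow is maximum.

No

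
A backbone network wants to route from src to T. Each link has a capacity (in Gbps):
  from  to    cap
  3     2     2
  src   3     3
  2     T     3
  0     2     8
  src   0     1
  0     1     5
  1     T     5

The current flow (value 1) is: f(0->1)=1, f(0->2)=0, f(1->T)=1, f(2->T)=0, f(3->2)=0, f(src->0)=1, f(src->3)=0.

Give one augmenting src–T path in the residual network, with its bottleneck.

src->3->2->T, bottleneck 2

Residual along src->3->2->T: src->3: 3, 3->2: 2, 2->T: 3.
Bottleneck = min = 2.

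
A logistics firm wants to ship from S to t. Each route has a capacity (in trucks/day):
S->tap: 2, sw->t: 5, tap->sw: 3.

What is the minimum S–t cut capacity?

2

Max flow = 2 (via 1 augmenting path).
In the residual at optimum, the set reachable from S is {S}.
Cut edges: S->tap (cap 2). Sum = 2.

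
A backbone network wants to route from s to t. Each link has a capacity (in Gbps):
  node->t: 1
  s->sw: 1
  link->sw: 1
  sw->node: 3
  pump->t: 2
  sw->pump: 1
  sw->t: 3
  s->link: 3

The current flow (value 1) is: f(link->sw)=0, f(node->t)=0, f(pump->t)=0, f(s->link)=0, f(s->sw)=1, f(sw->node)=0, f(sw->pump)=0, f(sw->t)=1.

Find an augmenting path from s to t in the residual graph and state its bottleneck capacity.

Residual along s->link->sw->t: s->link: 3, link->sw: 1, sw->t: 2.
Bottleneck = min = 1.

s->link->sw->t, bottleneck 1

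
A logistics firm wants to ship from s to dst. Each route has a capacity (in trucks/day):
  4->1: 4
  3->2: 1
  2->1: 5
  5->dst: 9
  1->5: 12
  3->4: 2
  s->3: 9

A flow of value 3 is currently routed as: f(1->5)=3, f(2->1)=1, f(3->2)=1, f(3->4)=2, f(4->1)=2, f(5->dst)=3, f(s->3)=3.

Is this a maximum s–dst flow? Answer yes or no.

Residual reachable from s: {3, s}; dst is not reachable.
Saturated cut: 3->4, 3->2 with total capacity 3 = current flow value. Flow is maximum.

Yes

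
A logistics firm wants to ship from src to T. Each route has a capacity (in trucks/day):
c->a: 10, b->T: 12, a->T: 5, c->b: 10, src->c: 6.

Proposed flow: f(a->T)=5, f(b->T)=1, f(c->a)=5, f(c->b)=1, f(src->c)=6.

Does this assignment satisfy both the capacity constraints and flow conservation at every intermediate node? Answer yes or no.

Every edge has 0 ≤ f(e) ≤ cap(e).
At each intermediate node, inflow equals outflow.

Yes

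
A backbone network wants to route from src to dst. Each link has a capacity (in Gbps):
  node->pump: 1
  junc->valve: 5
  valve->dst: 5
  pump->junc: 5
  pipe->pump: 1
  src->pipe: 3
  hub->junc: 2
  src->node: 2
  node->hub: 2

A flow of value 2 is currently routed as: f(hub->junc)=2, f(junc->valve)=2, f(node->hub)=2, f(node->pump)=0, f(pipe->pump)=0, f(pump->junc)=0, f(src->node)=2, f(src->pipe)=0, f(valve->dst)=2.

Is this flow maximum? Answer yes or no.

Residual path src->pipe->pump->junc->valve->dst has bottleneck 1 > 0.
Pushing 1 along it raises the flow to 3, so the given flow is not maximum.

No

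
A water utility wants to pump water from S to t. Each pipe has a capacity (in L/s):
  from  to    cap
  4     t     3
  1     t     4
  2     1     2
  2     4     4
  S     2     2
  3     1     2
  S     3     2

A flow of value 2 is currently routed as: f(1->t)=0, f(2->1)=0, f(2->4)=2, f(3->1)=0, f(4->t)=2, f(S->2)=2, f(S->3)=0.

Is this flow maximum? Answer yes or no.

No

Residual path S->3->1->t has bottleneck 2 > 0.
Pushing 2 along it raises the flow to 4, so the given flow is not maximum.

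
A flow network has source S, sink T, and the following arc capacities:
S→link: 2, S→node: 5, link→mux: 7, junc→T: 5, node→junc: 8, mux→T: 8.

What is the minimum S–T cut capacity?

Max flow = 7 (via 2 augmenting paths).
In the residual at optimum, the set reachable from S is {S}.
Cut edges: S→link (cap 2), S→node (cap 5). Sum = 7.

7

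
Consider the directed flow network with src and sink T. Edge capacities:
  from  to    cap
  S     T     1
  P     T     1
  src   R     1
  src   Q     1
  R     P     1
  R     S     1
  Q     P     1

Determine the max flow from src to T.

2

Augment src->R->S->T: bottleneck 1. Total 1.
Augment src->Q->P->T: bottleneck 1. Total 2.
No augmenting path remains in the residual graph.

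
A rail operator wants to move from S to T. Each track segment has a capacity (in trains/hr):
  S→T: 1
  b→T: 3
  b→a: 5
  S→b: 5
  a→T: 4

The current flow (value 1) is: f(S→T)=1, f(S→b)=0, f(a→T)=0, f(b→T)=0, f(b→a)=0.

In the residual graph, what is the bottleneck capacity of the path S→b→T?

3

Residual capacities along the path: S→b: 5, b→T: 3.
Minimum is 3.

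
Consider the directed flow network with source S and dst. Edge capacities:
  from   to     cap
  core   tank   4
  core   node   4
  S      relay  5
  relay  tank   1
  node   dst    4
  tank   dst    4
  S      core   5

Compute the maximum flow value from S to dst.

Augment S→relay→tank→dst: bottleneck 1. Total 1.
Augment S→core→tank→dst: bottleneck 3. Total 4.
Augment S→core→node→dst: bottleneck 2. Total 6.
No augmenting path remains in the residual graph.

6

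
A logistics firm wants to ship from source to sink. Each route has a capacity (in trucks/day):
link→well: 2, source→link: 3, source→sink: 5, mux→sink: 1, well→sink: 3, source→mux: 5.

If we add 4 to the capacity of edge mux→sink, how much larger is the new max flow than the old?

4

Original max flow = 8.
After raising cap(mux→sink), augmenting paths through that edge carry 4 more units.
New max flow = 12. Increase = 4.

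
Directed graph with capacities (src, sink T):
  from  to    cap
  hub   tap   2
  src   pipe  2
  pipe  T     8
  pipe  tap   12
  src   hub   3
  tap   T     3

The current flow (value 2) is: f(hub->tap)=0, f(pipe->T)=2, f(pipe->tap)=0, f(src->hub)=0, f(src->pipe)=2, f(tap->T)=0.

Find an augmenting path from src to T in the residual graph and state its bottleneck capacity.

Residual along src->hub->tap->T: src->hub: 3, hub->tap: 2, tap->T: 3.
Bottleneck = min = 2.

src->hub->tap->T, bottleneck 2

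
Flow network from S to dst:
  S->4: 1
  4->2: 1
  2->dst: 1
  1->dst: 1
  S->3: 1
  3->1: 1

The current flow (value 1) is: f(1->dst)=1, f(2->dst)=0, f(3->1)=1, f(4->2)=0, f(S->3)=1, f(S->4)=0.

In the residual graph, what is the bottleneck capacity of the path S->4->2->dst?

Residual capacities along the path: S->4: 1, 4->2: 1, 2->dst: 1.
Minimum is 1.

1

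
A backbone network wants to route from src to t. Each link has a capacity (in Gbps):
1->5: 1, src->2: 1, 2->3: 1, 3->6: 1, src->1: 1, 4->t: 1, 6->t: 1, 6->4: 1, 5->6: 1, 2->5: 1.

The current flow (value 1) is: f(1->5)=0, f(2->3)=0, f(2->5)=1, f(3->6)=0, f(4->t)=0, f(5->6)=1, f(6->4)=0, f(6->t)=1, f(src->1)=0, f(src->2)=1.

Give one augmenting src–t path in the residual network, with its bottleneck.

src->1->5->2->3->6->4->t, bottleneck 1

Residual along src->1->5->2->3->6->4->t: src->1: 1, 1->5: 1, 5->2: 1 (reverse), 2->3: 1, 3->6: 1, 6->4: 1, 4->t: 1.
Bottleneck = min = 1.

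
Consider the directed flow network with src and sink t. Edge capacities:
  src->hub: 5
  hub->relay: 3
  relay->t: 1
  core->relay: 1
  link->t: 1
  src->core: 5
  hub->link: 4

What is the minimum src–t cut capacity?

Max flow = 2 (via 2 augmenting paths).
In the residual at optimum, the set reachable from src is {core, hub, link, relay, src}.
Cut edges: link->t (cap 1), relay->t (cap 1). Sum = 2.

2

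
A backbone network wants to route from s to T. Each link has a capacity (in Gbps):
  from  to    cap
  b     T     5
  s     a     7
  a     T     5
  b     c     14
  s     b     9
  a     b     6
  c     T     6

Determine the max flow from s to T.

16

Augment s->a->T: bottleneck 5. Total 5.
Augment s->b->T: bottleneck 5. Total 10.
Augment s->b->c->T: bottleneck 4. Total 14.
Augment s->a->b->c->T: bottleneck 2. Total 16.
No augmenting path remains in the residual graph.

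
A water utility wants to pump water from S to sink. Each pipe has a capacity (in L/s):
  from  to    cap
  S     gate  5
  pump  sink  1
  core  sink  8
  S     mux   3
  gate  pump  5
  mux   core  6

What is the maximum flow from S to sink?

Augment S→mux→core→sink: bottleneck 3. Total 3.
Augment S→gate→pump→sink: bottleneck 1. Total 4.
No augmenting path remains in the residual graph.

4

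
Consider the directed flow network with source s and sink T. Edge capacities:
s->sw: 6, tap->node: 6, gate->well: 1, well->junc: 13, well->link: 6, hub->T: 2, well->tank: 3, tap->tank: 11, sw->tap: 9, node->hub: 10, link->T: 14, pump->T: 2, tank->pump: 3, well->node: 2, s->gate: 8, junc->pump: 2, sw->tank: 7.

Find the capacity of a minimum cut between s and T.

Max flow = 5 (via 3 augmenting paths).
In the residual at optimum, the set reachable from s is {gate, hub, node, pump, s, sw, tank, tap}.
Cut edges: gate->well (cap 1), pump->T (cap 2), hub->T (cap 2). Sum = 5.

5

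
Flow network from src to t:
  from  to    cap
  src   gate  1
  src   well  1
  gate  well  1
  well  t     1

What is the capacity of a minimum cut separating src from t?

1

Max flow = 1 (via 1 augmenting path).
In the residual at optimum, the set reachable from src is {gate, src, well}.
Cut edges: well->t (cap 1). Sum = 1.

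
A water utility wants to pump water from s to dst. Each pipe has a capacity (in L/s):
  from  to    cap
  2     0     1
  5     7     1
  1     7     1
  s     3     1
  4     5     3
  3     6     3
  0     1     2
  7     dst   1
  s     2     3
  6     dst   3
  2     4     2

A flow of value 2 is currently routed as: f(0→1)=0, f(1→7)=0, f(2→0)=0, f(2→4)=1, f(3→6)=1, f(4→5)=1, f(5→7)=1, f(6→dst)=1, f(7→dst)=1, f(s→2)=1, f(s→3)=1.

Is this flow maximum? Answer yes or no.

Yes

Residual reachable from s: {0, 1, 2, 4, 5, 7, s}; dst is not reachable.
Saturated cut: s→3, 7→dst with total capacity 2 = current flow value. Flow is maximum.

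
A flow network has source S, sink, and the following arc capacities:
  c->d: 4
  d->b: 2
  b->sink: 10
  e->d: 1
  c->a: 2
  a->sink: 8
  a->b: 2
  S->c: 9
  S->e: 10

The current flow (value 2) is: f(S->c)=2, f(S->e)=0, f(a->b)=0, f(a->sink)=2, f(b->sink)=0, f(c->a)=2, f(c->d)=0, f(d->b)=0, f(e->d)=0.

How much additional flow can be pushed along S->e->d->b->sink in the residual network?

1

Residual capacities along the path: S->e: 10, e->d: 1, d->b: 2, b->sink: 10.
Minimum is 1.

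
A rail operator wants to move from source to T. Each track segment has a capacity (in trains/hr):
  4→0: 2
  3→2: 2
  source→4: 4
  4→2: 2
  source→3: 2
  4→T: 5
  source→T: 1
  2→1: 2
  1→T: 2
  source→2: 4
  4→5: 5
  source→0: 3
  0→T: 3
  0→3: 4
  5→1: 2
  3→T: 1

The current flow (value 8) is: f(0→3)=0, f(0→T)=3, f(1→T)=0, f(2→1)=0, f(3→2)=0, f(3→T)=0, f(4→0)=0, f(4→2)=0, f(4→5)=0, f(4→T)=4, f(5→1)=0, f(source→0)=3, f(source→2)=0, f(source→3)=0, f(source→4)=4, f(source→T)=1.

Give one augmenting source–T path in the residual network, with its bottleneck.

source→3→T, bottleneck 1

Residual along source→3→T: source→3: 2, 3→T: 1.
Bottleneck = min = 1.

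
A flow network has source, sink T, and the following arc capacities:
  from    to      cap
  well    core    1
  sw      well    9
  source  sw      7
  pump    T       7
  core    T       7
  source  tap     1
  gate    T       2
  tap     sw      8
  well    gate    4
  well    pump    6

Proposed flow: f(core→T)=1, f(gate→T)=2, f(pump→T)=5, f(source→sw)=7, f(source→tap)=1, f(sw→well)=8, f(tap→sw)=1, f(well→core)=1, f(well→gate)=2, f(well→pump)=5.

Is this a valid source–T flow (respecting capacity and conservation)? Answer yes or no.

Every edge has 0 ≤ f(e) ≤ cap(e).
At each intermediate node, inflow equals outflow.

Yes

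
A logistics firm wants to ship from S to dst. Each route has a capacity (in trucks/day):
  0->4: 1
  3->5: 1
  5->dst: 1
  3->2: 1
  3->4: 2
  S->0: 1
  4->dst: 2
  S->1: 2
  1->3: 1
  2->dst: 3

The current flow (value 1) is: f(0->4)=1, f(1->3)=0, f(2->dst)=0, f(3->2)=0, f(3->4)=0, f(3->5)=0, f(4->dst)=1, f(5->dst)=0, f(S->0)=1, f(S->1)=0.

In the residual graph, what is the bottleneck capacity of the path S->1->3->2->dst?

1

Residual capacities along the path: S->1: 2, 1->3: 1, 3->2: 1, 2->dst: 3.
Minimum is 1.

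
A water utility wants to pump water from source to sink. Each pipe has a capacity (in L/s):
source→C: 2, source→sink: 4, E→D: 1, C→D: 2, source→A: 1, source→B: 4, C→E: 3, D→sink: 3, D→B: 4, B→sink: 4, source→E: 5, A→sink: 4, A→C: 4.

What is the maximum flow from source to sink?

12

Augment source→sink: bottleneck 4. Total 4.
Augment source→A→sink: bottleneck 1. Total 5.
Augment source→B→sink: bottleneck 4. Total 9.
Augment source→C→D→sink: bottleneck 2. Total 11.
Augment source→E→D→sink: bottleneck 1. Total 12.
No augmenting path remains in the residual graph.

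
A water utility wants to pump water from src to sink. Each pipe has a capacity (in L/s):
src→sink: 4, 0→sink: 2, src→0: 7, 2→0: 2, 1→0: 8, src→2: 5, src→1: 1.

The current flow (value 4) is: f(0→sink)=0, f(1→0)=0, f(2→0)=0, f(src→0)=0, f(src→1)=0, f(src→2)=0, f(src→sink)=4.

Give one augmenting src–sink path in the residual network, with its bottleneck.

src→0→sink, bottleneck 2

Residual along src→0→sink: src→0: 7, 0→sink: 2.
Bottleneck = min = 2.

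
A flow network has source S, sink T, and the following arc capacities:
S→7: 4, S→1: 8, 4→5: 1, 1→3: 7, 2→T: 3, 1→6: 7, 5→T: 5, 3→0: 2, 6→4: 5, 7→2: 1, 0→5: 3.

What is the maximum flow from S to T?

Augment S→7→2→T: bottleneck 1. Total 1.
Augment S→1→6→4→5→T: bottleneck 1. Total 2.
Augment S→1→3→0→5→T: bottleneck 2. Total 4.
No augmenting path remains in the residual graph.

4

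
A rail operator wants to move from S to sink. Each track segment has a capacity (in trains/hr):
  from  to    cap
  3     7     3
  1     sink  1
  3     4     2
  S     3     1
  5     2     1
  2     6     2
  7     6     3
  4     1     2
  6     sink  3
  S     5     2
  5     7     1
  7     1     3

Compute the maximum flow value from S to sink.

Augment S->5->2->6->sink: bottleneck 1. Total 1.
Augment S->5->7->6->sink: bottleneck 1. Total 2.
Augment S->3->7->6->sink: bottleneck 1. Total 3.
No augmenting path remains in the residual graph.

3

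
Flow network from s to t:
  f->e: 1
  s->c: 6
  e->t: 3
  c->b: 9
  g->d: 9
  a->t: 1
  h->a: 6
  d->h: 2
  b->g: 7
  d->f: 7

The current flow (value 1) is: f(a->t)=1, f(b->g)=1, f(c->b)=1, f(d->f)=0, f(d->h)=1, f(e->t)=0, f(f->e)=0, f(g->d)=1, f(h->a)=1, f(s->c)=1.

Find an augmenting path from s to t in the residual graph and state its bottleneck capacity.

s->c->b->g->d->f->e->t, bottleneck 1

Residual along s->c->b->g->d->f->e->t: s->c: 5, c->b: 8, b->g: 6, g->d: 8, d->f: 7, f->e: 1, e->t: 3.
Bottleneck = min = 1.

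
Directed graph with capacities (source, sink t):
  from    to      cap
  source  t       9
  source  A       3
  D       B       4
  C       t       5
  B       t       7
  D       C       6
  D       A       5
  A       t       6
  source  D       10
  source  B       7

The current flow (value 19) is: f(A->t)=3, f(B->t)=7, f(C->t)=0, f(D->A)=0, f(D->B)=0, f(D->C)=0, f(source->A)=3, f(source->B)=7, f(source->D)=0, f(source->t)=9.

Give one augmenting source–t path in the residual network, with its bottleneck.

source->D->C->t, bottleneck 5

Residual along source->D->C->t: source->D: 10, D->C: 6, C->t: 5.
Bottleneck = min = 5.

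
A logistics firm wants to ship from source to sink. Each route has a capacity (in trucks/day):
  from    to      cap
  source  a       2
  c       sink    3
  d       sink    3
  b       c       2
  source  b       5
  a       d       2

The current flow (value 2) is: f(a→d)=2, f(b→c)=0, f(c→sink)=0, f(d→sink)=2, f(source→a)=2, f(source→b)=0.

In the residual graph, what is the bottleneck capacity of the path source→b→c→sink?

2

Residual capacities along the path: source→b: 5, b→c: 2, c→sink: 3.
Minimum is 2.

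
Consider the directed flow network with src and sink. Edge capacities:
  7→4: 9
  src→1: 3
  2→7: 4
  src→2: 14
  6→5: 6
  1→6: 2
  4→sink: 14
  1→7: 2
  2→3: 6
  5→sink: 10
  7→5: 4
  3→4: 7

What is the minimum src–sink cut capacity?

Max flow = 13 (via 5 augmenting paths).
In the residual at optimum, the set reachable from src is {2, src}.
Cut edges: src→1 (cap 3), 2→7 (cap 4), 2→3 (cap 6). Sum = 13.

13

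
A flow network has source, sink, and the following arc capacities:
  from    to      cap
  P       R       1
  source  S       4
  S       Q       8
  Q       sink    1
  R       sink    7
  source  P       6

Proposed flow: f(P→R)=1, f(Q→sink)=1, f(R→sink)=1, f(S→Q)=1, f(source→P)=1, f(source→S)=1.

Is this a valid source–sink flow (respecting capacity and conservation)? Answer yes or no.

Every edge has 0 ≤ f(e) ≤ cap(e).
At each intermediate node, inflow equals outflow.

Yes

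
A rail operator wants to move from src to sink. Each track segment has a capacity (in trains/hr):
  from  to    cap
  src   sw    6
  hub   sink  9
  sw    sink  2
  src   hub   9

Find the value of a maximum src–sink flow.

Augment src→hub→sink: bottleneck 9. Total 9.
Augment src→sw→sink: bottleneck 2. Total 11.
No augmenting path remains in the residual graph.

11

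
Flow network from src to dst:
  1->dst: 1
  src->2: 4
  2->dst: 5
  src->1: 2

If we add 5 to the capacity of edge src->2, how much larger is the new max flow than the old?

1

Original max flow = 5.
After raising cap(src->2), augmenting paths through that edge carry 1 more unit.
New max flow = 6. Increase = 1.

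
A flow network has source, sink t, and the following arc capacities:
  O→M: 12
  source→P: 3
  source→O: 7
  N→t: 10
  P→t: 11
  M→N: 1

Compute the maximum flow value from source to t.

4

Augment source→P→t: bottleneck 3. Total 3.
Augment source→O→M→N→t: bottleneck 1. Total 4.
No augmenting path remains in the residual graph.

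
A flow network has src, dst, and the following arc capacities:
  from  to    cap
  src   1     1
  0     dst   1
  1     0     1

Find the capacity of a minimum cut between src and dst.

Max flow = 1 (via 1 augmenting path).
In the residual at optimum, the set reachable from src is {src}.
Cut edges: src→1 (cap 1). Sum = 1.

1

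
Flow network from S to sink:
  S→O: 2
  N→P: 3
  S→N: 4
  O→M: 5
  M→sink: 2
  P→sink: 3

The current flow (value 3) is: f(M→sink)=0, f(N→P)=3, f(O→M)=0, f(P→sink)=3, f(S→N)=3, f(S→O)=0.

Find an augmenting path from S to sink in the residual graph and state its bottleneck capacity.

Residual along S→O→M→sink: S→O: 2, O→M: 5, M→sink: 2.
Bottleneck = min = 2.

S→O→M→sink, bottleneck 2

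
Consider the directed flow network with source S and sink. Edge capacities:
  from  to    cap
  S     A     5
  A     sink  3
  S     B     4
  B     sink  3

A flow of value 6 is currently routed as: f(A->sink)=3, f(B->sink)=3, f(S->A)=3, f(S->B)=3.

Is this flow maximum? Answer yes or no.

Residual reachable from S: {A, B, S}; sink is not reachable.
Saturated cut: B->sink, A->sink with total capacity 6 = current flow value. Flow is maximum.

Yes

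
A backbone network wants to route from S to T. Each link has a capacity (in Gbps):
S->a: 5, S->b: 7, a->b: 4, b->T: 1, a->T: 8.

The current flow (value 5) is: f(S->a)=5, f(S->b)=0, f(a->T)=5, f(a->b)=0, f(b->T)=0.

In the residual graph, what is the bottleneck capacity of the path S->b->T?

1

Residual capacities along the path: S->b: 7, b->T: 1.
Minimum is 1.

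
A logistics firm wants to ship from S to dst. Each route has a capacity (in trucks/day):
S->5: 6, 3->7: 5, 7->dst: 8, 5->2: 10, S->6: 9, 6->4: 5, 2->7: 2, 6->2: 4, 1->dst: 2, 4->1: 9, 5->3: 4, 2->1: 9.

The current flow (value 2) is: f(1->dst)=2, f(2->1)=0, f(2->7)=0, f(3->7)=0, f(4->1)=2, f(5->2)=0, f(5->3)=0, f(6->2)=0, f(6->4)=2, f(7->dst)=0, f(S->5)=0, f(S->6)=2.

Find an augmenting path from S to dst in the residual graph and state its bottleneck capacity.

Residual along S->6->2->7->dst: S->6: 7, 6->2: 4, 2->7: 2, 7->dst: 8.
Bottleneck = min = 2.

S->6->2->7->dst, bottleneck 2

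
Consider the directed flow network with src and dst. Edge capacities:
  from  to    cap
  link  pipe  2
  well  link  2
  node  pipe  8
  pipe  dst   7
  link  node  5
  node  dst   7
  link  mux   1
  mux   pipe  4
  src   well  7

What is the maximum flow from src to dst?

2

Augment src->well->link->node->dst: bottleneck 2. Total 2.
No augmenting path remains in the residual graph.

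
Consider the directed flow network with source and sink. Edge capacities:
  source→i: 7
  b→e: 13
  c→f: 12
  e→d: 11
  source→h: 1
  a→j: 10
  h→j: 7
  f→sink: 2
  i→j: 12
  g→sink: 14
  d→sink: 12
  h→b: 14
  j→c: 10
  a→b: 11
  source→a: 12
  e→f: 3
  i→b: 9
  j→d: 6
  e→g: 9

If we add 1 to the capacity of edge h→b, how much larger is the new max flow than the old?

Original max flow = 20.
Edge h→b does not cross the min cut (source side {source}), so extra capacity there cannot help.
New max flow = 20. Increase = 0.

0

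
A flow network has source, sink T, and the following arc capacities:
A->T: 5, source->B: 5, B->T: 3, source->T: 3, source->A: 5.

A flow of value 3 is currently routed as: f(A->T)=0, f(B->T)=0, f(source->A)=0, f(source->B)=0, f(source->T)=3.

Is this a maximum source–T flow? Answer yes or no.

No

Residual path source->A->T has bottleneck 5 > 0.
Pushing 5 along it raises the flow to 8, so the given flow is not maximum.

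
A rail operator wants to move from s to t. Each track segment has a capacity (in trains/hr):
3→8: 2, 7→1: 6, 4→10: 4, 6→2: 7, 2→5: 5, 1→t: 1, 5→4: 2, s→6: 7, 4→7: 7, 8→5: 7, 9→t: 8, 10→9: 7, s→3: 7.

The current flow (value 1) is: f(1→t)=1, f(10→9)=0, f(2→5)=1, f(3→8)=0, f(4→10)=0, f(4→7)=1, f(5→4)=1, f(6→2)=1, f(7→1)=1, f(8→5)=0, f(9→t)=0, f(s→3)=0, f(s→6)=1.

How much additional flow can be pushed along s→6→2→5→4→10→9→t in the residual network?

Residual capacities along the path: s→6: 6, 6→2: 6, 2→5: 4, 5→4: 1, 4→10: 4, 10→9: 7, 9→t: 8.
Minimum is 1.

1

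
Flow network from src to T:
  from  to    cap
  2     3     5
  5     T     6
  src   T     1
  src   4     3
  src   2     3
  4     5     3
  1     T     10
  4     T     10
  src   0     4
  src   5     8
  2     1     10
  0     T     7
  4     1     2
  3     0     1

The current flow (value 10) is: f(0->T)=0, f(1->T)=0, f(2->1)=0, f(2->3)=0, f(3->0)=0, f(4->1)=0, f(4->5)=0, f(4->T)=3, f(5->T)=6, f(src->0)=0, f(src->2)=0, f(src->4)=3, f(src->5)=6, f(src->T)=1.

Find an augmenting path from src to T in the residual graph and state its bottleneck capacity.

Residual along src->0->T: src->0: 4, 0->T: 7.
Bottleneck = min = 4.

src->0->T, bottleneck 4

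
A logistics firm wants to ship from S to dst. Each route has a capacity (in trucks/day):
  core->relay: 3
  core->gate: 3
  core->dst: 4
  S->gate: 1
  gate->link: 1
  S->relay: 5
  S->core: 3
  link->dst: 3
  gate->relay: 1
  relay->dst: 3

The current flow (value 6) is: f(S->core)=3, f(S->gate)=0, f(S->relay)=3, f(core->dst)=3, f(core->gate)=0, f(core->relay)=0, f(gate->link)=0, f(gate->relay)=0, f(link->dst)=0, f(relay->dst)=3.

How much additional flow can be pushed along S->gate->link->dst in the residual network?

1

Residual capacities along the path: S->gate: 1, gate->link: 1, link->dst: 3.
Minimum is 1.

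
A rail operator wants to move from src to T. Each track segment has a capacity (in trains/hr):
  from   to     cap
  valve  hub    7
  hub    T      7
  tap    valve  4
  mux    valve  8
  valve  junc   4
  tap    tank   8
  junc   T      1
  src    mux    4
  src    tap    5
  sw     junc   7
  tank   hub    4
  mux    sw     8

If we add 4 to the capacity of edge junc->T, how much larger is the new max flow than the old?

1

Original max flow = 8.
After raising cap(junc->T), augmenting paths through that edge carry 1 more unit.
New max flow = 9. Increase = 1.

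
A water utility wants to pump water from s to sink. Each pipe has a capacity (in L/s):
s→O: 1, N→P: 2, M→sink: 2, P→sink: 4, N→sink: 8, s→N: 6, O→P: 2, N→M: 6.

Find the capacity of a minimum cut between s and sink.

7

Max flow = 7 (via 2 augmenting paths).
In the residual at optimum, the set reachable from s is {s}.
Cut edges: s→N (cap 6), s→O (cap 1). Sum = 7.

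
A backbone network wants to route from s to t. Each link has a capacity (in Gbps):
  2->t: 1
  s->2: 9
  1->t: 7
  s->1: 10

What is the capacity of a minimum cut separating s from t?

8

Max flow = 8 (via 2 augmenting paths).
In the residual at optimum, the set reachable from s is {1, 2, s}.
Cut edges: 1->t (cap 7), 2->t (cap 1). Sum = 8.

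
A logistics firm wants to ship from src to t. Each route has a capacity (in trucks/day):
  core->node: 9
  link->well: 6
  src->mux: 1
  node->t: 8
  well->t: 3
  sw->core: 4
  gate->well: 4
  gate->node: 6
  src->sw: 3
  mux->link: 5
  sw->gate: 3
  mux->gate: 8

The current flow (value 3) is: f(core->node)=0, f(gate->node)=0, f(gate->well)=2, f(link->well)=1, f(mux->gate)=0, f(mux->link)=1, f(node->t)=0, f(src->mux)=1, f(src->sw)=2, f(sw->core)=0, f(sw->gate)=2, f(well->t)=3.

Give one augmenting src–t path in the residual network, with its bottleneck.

Residual along src->sw->gate->node->t: src->sw: 1, sw->gate: 1, gate->node: 6, node->t: 8.
Bottleneck = min = 1.

src->sw->gate->node->t, bottleneck 1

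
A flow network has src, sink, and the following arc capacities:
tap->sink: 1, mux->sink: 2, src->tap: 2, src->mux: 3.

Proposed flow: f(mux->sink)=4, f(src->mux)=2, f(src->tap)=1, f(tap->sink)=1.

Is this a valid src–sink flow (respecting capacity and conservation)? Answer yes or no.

No

Capacity violated on mux->sink: flow 4 > capacity 2.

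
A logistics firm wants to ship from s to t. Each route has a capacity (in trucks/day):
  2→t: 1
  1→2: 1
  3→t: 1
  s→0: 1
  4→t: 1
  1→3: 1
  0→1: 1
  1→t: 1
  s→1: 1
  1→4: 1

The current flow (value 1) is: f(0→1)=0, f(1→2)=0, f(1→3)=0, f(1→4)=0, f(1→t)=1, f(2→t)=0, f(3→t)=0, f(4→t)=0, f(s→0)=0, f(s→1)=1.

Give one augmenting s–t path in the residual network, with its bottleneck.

Residual along s→0→1→3→t: s→0: 1, 0→1: 1, 1→3: 1, 3→t: 1.
Bottleneck = min = 1.

s→0→1→3→t, bottleneck 1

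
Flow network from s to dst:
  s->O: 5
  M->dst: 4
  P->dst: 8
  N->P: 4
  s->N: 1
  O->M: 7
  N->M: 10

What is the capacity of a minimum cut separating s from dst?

5

Max flow = 5 (via 2 augmenting paths).
In the residual at optimum, the set reachable from s is {M, O, s}.
Cut edges: s->N (cap 1), M->dst (cap 4). Sum = 5.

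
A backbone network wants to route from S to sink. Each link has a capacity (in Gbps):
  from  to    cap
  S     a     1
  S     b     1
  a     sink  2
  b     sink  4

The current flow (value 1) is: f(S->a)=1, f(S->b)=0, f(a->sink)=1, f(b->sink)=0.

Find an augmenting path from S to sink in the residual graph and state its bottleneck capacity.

S->b->sink, bottleneck 1

Residual along S->b->sink: S->b: 1, b->sink: 4.
Bottleneck = min = 1.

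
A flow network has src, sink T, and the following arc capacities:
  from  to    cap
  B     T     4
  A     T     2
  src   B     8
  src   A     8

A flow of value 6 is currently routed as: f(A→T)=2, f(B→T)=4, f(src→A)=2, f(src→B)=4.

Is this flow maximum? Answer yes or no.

Yes

Residual reachable from src: {A, B, src}; T is not reachable.
Saturated cut: B→T, A→T with total capacity 6 = current flow value. Flow is maximum.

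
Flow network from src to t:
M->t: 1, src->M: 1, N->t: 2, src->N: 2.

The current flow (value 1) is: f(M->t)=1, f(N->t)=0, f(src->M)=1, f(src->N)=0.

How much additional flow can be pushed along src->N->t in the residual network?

2

Residual capacities along the path: src->N: 2, N->t: 2.
Minimum is 2.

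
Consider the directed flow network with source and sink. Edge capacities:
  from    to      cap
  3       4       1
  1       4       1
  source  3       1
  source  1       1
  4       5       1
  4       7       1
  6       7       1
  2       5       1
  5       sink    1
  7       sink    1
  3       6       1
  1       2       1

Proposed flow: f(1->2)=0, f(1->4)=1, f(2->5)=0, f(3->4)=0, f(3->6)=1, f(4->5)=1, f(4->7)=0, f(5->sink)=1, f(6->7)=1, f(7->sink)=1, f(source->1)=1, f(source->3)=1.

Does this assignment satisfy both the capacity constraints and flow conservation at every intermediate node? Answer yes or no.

Yes

Every edge has 0 ≤ f(e) ≤ cap(e).
At each intermediate node, inflow equals outflow.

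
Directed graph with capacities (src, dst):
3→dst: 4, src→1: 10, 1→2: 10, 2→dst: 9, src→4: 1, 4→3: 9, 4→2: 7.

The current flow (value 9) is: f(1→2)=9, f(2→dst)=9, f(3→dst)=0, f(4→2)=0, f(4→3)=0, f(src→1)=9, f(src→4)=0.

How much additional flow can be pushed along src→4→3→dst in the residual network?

Residual capacities along the path: src→4: 1, 4→3: 9, 3→dst: 4.
Minimum is 1.

1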